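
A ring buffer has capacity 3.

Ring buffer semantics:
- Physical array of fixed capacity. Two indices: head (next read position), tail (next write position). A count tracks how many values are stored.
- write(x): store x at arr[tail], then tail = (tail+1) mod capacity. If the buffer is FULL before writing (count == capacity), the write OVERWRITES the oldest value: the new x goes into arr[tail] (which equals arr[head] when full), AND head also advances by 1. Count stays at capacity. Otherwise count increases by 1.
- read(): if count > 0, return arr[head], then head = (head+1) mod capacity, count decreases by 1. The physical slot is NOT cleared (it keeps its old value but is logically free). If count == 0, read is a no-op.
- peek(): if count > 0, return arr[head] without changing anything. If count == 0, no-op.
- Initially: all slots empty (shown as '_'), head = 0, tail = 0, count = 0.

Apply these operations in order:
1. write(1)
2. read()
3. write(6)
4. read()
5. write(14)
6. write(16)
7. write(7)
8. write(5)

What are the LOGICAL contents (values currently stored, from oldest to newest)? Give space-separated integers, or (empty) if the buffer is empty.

After op 1 (write(1)): arr=[1 _ _] head=0 tail=1 count=1
After op 2 (read()): arr=[1 _ _] head=1 tail=1 count=0
After op 3 (write(6)): arr=[1 6 _] head=1 tail=2 count=1
After op 4 (read()): arr=[1 6 _] head=2 tail=2 count=0
After op 5 (write(14)): arr=[1 6 14] head=2 tail=0 count=1
After op 6 (write(16)): arr=[16 6 14] head=2 tail=1 count=2
After op 7 (write(7)): arr=[16 7 14] head=2 tail=2 count=3
After op 8 (write(5)): arr=[16 7 5] head=0 tail=0 count=3

Answer: 16 7 5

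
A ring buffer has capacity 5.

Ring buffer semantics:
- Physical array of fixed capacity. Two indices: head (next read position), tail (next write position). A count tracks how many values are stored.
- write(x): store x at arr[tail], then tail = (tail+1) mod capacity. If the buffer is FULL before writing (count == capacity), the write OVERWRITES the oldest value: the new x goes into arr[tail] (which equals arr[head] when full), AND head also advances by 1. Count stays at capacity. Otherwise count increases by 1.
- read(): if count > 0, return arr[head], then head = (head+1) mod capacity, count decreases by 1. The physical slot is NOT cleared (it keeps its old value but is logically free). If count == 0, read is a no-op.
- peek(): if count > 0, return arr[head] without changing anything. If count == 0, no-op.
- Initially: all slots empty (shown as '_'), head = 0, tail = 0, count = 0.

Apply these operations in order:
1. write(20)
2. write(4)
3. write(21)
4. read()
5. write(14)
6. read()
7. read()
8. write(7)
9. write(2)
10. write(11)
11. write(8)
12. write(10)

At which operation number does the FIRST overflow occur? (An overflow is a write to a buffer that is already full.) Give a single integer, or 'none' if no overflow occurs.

After op 1 (write(20)): arr=[20 _ _ _ _] head=0 tail=1 count=1
After op 2 (write(4)): arr=[20 4 _ _ _] head=0 tail=2 count=2
After op 3 (write(21)): arr=[20 4 21 _ _] head=0 tail=3 count=3
After op 4 (read()): arr=[20 4 21 _ _] head=1 tail=3 count=2
After op 5 (write(14)): arr=[20 4 21 14 _] head=1 tail=4 count=3
After op 6 (read()): arr=[20 4 21 14 _] head=2 tail=4 count=2
After op 7 (read()): arr=[20 4 21 14 _] head=3 tail=4 count=1
After op 8 (write(7)): arr=[20 4 21 14 7] head=3 tail=0 count=2
After op 9 (write(2)): arr=[2 4 21 14 7] head=3 tail=1 count=3
After op 10 (write(11)): arr=[2 11 21 14 7] head=3 tail=2 count=4
After op 11 (write(8)): arr=[2 11 8 14 7] head=3 tail=3 count=5
After op 12 (write(10)): arr=[2 11 8 10 7] head=4 tail=4 count=5

Answer: 12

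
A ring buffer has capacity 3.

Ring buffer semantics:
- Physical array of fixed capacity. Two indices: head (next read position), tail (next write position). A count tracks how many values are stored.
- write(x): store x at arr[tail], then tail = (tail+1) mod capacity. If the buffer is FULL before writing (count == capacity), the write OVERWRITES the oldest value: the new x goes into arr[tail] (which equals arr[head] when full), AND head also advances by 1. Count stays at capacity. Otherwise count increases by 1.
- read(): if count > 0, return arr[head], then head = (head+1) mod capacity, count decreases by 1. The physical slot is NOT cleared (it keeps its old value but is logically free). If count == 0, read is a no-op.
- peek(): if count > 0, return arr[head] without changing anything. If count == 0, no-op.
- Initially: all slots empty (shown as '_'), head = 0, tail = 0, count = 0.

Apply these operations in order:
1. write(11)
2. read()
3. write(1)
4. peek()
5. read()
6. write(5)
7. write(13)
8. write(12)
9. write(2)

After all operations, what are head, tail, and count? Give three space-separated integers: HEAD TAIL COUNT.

Answer: 0 0 3

Derivation:
After op 1 (write(11)): arr=[11 _ _] head=0 tail=1 count=1
After op 2 (read()): arr=[11 _ _] head=1 tail=1 count=0
After op 3 (write(1)): arr=[11 1 _] head=1 tail=2 count=1
After op 4 (peek()): arr=[11 1 _] head=1 tail=2 count=1
After op 5 (read()): arr=[11 1 _] head=2 tail=2 count=0
After op 6 (write(5)): arr=[11 1 5] head=2 tail=0 count=1
After op 7 (write(13)): arr=[13 1 5] head=2 tail=1 count=2
After op 8 (write(12)): arr=[13 12 5] head=2 tail=2 count=3
After op 9 (write(2)): arr=[13 12 2] head=0 tail=0 count=3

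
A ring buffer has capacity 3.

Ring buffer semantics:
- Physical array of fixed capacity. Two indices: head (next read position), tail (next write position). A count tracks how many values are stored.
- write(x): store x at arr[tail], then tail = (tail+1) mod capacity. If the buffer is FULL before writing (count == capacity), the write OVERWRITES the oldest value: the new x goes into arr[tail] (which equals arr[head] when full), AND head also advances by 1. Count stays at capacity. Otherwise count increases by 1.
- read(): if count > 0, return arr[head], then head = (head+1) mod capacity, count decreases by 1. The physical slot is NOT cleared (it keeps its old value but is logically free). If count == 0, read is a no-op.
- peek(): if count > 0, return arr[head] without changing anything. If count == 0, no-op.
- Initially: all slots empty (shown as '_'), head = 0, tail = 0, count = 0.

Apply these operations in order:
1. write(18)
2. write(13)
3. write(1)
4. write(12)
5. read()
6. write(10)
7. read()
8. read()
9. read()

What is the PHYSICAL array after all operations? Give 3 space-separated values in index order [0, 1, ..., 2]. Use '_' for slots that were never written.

After op 1 (write(18)): arr=[18 _ _] head=0 tail=1 count=1
After op 2 (write(13)): arr=[18 13 _] head=0 tail=2 count=2
After op 3 (write(1)): arr=[18 13 1] head=0 tail=0 count=3
After op 4 (write(12)): arr=[12 13 1] head=1 tail=1 count=3
After op 5 (read()): arr=[12 13 1] head=2 tail=1 count=2
After op 6 (write(10)): arr=[12 10 1] head=2 tail=2 count=3
After op 7 (read()): arr=[12 10 1] head=0 tail=2 count=2
After op 8 (read()): arr=[12 10 1] head=1 tail=2 count=1
After op 9 (read()): arr=[12 10 1] head=2 tail=2 count=0

Answer: 12 10 1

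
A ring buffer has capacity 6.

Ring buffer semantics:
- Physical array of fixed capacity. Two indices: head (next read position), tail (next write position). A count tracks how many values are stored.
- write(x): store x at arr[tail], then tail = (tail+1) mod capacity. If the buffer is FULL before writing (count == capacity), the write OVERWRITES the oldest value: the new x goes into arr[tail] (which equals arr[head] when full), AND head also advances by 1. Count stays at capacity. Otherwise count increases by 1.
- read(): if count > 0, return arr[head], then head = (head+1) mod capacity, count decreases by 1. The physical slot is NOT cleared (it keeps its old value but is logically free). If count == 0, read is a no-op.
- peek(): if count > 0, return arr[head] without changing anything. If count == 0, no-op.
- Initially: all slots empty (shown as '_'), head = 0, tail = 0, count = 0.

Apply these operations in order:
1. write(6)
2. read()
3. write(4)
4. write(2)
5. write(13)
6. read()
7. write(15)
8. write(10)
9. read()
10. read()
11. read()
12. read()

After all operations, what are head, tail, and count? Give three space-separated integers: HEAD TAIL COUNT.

Answer: 0 0 0

Derivation:
After op 1 (write(6)): arr=[6 _ _ _ _ _] head=0 tail=1 count=1
After op 2 (read()): arr=[6 _ _ _ _ _] head=1 tail=1 count=0
After op 3 (write(4)): arr=[6 4 _ _ _ _] head=1 tail=2 count=1
After op 4 (write(2)): arr=[6 4 2 _ _ _] head=1 tail=3 count=2
After op 5 (write(13)): arr=[6 4 2 13 _ _] head=1 tail=4 count=3
After op 6 (read()): arr=[6 4 2 13 _ _] head=2 tail=4 count=2
After op 7 (write(15)): arr=[6 4 2 13 15 _] head=2 tail=5 count=3
After op 8 (write(10)): arr=[6 4 2 13 15 10] head=2 tail=0 count=4
After op 9 (read()): arr=[6 4 2 13 15 10] head=3 tail=0 count=3
After op 10 (read()): arr=[6 4 2 13 15 10] head=4 tail=0 count=2
After op 11 (read()): arr=[6 4 2 13 15 10] head=5 tail=0 count=1
After op 12 (read()): arr=[6 4 2 13 15 10] head=0 tail=0 count=0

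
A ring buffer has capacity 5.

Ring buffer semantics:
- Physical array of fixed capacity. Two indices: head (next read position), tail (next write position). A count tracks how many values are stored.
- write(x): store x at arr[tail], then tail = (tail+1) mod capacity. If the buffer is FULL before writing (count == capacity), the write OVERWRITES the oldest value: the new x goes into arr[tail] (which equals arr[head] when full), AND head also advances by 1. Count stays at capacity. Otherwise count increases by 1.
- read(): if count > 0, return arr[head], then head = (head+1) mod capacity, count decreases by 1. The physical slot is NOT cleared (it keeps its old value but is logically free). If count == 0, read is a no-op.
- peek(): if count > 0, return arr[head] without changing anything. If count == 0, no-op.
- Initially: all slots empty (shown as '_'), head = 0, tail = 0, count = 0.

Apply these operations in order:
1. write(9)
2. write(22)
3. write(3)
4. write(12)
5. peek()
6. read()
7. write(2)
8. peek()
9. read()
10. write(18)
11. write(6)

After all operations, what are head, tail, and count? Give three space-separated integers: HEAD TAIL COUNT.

Answer: 2 2 5

Derivation:
After op 1 (write(9)): arr=[9 _ _ _ _] head=0 tail=1 count=1
After op 2 (write(22)): arr=[9 22 _ _ _] head=0 tail=2 count=2
After op 3 (write(3)): arr=[9 22 3 _ _] head=0 tail=3 count=3
After op 4 (write(12)): arr=[9 22 3 12 _] head=0 tail=4 count=4
After op 5 (peek()): arr=[9 22 3 12 _] head=0 tail=4 count=4
After op 6 (read()): arr=[9 22 3 12 _] head=1 tail=4 count=3
After op 7 (write(2)): arr=[9 22 3 12 2] head=1 tail=0 count=4
After op 8 (peek()): arr=[9 22 3 12 2] head=1 tail=0 count=4
After op 9 (read()): arr=[9 22 3 12 2] head=2 tail=0 count=3
After op 10 (write(18)): arr=[18 22 3 12 2] head=2 tail=1 count=4
After op 11 (write(6)): arr=[18 6 3 12 2] head=2 tail=2 count=5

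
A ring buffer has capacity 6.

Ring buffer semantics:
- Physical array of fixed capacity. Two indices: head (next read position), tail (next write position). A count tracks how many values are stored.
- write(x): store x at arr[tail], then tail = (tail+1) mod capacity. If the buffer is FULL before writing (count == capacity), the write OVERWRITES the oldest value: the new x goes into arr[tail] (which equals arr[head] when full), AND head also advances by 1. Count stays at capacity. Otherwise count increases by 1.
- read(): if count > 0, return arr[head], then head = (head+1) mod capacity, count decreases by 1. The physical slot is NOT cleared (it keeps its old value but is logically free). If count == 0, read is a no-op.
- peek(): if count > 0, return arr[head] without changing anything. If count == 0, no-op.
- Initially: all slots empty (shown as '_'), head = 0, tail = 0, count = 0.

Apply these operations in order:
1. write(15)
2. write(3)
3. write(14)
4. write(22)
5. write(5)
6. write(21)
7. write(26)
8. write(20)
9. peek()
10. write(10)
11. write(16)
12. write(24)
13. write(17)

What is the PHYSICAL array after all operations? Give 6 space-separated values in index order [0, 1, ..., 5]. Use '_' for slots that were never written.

After op 1 (write(15)): arr=[15 _ _ _ _ _] head=0 tail=1 count=1
After op 2 (write(3)): arr=[15 3 _ _ _ _] head=0 tail=2 count=2
After op 3 (write(14)): arr=[15 3 14 _ _ _] head=0 tail=3 count=3
After op 4 (write(22)): arr=[15 3 14 22 _ _] head=0 tail=4 count=4
After op 5 (write(5)): arr=[15 3 14 22 5 _] head=0 tail=5 count=5
After op 6 (write(21)): arr=[15 3 14 22 5 21] head=0 tail=0 count=6
After op 7 (write(26)): arr=[26 3 14 22 5 21] head=1 tail=1 count=6
After op 8 (write(20)): arr=[26 20 14 22 5 21] head=2 tail=2 count=6
After op 9 (peek()): arr=[26 20 14 22 5 21] head=2 tail=2 count=6
After op 10 (write(10)): arr=[26 20 10 22 5 21] head=3 tail=3 count=6
After op 11 (write(16)): arr=[26 20 10 16 5 21] head=4 tail=4 count=6
After op 12 (write(24)): arr=[26 20 10 16 24 21] head=5 tail=5 count=6
After op 13 (write(17)): arr=[26 20 10 16 24 17] head=0 tail=0 count=6

Answer: 26 20 10 16 24 17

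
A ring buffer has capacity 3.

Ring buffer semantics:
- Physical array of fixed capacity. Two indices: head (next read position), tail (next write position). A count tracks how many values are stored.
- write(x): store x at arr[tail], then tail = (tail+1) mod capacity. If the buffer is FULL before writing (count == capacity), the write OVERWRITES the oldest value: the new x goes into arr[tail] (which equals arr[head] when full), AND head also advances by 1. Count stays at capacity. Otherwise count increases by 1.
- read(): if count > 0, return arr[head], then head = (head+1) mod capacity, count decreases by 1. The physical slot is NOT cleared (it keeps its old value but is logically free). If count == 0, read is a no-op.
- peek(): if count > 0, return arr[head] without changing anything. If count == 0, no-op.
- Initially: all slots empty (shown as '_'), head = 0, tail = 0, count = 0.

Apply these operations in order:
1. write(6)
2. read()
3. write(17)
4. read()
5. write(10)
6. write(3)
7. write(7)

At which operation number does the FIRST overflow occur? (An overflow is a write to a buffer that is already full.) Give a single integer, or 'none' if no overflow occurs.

After op 1 (write(6)): arr=[6 _ _] head=0 tail=1 count=1
After op 2 (read()): arr=[6 _ _] head=1 tail=1 count=0
After op 3 (write(17)): arr=[6 17 _] head=1 tail=2 count=1
After op 4 (read()): arr=[6 17 _] head=2 tail=2 count=0
After op 5 (write(10)): arr=[6 17 10] head=2 tail=0 count=1
After op 6 (write(3)): arr=[3 17 10] head=2 tail=1 count=2
After op 7 (write(7)): arr=[3 7 10] head=2 tail=2 count=3

Answer: none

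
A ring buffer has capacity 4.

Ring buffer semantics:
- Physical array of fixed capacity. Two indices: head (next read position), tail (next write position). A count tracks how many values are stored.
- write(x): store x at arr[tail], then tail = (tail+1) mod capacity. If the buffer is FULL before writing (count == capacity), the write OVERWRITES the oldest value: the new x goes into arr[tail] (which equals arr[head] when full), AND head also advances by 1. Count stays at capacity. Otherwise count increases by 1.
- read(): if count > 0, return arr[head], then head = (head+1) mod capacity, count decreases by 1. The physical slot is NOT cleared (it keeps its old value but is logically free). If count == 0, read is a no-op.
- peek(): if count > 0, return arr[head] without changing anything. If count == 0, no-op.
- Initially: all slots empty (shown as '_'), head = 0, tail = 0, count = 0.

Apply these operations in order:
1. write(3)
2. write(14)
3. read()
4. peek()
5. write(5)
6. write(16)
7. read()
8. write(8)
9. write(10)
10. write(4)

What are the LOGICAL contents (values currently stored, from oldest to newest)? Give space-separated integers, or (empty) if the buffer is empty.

Answer: 16 8 10 4

Derivation:
After op 1 (write(3)): arr=[3 _ _ _] head=0 tail=1 count=1
After op 2 (write(14)): arr=[3 14 _ _] head=0 tail=2 count=2
After op 3 (read()): arr=[3 14 _ _] head=1 tail=2 count=1
After op 4 (peek()): arr=[3 14 _ _] head=1 tail=2 count=1
After op 5 (write(5)): arr=[3 14 5 _] head=1 tail=3 count=2
After op 6 (write(16)): arr=[3 14 5 16] head=1 tail=0 count=3
After op 7 (read()): arr=[3 14 5 16] head=2 tail=0 count=2
After op 8 (write(8)): arr=[8 14 5 16] head=2 tail=1 count=3
After op 9 (write(10)): arr=[8 10 5 16] head=2 tail=2 count=4
After op 10 (write(4)): arr=[8 10 4 16] head=3 tail=3 count=4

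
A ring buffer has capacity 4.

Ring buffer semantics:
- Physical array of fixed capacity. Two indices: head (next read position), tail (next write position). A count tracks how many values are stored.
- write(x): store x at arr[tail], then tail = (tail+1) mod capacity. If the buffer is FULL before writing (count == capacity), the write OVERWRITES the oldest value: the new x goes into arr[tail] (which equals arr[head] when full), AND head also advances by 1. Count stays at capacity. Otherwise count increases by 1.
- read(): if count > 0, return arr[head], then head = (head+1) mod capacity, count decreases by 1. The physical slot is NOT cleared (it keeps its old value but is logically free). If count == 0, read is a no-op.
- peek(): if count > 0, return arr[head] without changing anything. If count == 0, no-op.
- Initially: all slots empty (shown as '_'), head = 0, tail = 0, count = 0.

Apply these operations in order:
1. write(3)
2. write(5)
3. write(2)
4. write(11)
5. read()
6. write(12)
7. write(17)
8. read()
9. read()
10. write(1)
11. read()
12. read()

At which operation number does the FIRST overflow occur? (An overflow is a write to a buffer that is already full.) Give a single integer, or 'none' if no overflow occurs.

After op 1 (write(3)): arr=[3 _ _ _] head=0 tail=1 count=1
After op 2 (write(5)): arr=[3 5 _ _] head=0 tail=2 count=2
After op 3 (write(2)): arr=[3 5 2 _] head=0 tail=3 count=3
After op 4 (write(11)): arr=[3 5 2 11] head=0 tail=0 count=4
After op 5 (read()): arr=[3 5 2 11] head=1 tail=0 count=3
After op 6 (write(12)): arr=[12 5 2 11] head=1 tail=1 count=4
After op 7 (write(17)): arr=[12 17 2 11] head=2 tail=2 count=4
After op 8 (read()): arr=[12 17 2 11] head=3 tail=2 count=3
After op 9 (read()): arr=[12 17 2 11] head=0 tail=2 count=2
After op 10 (write(1)): arr=[12 17 1 11] head=0 tail=3 count=3
After op 11 (read()): arr=[12 17 1 11] head=1 tail=3 count=2
After op 12 (read()): arr=[12 17 1 11] head=2 tail=3 count=1

Answer: 7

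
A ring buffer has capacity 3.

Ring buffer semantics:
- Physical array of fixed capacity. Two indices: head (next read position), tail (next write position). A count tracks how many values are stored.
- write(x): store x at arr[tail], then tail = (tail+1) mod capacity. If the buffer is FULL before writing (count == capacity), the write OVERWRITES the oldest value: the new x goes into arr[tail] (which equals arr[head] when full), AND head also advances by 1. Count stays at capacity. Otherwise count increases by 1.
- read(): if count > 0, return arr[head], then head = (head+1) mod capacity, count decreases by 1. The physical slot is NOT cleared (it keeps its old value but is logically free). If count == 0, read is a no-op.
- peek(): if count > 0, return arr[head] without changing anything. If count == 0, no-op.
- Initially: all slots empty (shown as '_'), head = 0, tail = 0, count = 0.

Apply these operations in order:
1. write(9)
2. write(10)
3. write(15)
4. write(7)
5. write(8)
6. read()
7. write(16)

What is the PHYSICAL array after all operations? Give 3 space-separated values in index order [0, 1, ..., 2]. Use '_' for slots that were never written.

Answer: 7 8 16

Derivation:
After op 1 (write(9)): arr=[9 _ _] head=0 tail=1 count=1
After op 2 (write(10)): arr=[9 10 _] head=0 tail=2 count=2
After op 3 (write(15)): arr=[9 10 15] head=0 tail=0 count=3
After op 4 (write(7)): arr=[7 10 15] head=1 tail=1 count=3
After op 5 (write(8)): arr=[7 8 15] head=2 tail=2 count=3
After op 6 (read()): arr=[7 8 15] head=0 tail=2 count=2
After op 7 (write(16)): arr=[7 8 16] head=0 tail=0 count=3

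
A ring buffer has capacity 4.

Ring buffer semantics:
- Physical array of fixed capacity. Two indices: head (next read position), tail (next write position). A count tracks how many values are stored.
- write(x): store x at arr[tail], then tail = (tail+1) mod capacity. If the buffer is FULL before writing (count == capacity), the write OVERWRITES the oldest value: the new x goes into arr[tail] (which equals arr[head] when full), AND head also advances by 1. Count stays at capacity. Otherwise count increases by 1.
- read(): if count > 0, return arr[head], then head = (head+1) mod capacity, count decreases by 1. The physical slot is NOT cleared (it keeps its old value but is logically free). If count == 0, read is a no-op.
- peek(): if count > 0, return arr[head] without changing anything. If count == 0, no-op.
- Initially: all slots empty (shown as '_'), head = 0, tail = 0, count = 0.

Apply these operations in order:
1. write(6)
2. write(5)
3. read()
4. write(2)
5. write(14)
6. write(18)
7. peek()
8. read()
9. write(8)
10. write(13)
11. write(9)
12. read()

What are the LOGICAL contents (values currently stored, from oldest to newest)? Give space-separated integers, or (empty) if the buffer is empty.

Answer: 8 13 9

Derivation:
After op 1 (write(6)): arr=[6 _ _ _] head=0 tail=1 count=1
After op 2 (write(5)): arr=[6 5 _ _] head=0 tail=2 count=2
After op 3 (read()): arr=[6 5 _ _] head=1 tail=2 count=1
After op 4 (write(2)): arr=[6 5 2 _] head=1 tail=3 count=2
After op 5 (write(14)): arr=[6 5 2 14] head=1 tail=0 count=3
After op 6 (write(18)): arr=[18 5 2 14] head=1 tail=1 count=4
After op 7 (peek()): arr=[18 5 2 14] head=1 tail=1 count=4
After op 8 (read()): arr=[18 5 2 14] head=2 tail=1 count=3
After op 9 (write(8)): arr=[18 8 2 14] head=2 tail=2 count=4
After op 10 (write(13)): arr=[18 8 13 14] head=3 tail=3 count=4
After op 11 (write(9)): arr=[18 8 13 9] head=0 tail=0 count=4
After op 12 (read()): arr=[18 8 13 9] head=1 tail=0 count=3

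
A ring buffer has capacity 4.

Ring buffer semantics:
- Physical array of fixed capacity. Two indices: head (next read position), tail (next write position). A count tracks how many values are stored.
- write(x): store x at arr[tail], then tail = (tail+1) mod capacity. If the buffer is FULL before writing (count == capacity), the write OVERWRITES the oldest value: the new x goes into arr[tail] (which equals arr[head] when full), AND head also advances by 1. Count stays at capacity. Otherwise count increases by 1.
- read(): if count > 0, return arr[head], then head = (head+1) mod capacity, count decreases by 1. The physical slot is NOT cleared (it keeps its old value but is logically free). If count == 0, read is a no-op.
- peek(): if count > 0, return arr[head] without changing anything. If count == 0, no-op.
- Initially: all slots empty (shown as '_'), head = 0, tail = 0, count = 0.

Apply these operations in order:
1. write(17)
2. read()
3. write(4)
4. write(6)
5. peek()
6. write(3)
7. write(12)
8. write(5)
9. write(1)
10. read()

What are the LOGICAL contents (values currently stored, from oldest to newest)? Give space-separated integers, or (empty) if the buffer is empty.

Answer: 12 5 1

Derivation:
After op 1 (write(17)): arr=[17 _ _ _] head=0 tail=1 count=1
After op 2 (read()): arr=[17 _ _ _] head=1 tail=1 count=0
After op 3 (write(4)): arr=[17 4 _ _] head=1 tail=2 count=1
After op 4 (write(6)): arr=[17 4 6 _] head=1 tail=3 count=2
After op 5 (peek()): arr=[17 4 6 _] head=1 tail=3 count=2
After op 6 (write(3)): arr=[17 4 6 3] head=1 tail=0 count=3
After op 7 (write(12)): arr=[12 4 6 3] head=1 tail=1 count=4
After op 8 (write(5)): arr=[12 5 6 3] head=2 tail=2 count=4
After op 9 (write(1)): arr=[12 5 1 3] head=3 tail=3 count=4
After op 10 (read()): arr=[12 5 1 3] head=0 tail=3 count=3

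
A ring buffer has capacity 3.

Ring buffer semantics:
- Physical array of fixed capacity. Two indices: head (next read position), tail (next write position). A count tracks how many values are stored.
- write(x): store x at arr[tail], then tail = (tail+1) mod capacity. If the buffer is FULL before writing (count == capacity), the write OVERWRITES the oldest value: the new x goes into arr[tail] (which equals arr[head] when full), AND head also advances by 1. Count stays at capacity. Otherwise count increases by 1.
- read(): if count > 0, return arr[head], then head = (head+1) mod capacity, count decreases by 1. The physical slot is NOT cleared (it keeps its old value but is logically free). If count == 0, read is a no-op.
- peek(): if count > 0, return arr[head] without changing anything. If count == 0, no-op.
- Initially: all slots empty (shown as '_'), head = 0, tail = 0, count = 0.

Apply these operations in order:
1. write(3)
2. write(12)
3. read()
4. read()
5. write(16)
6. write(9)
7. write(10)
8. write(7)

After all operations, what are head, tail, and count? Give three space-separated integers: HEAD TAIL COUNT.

Answer: 0 0 3

Derivation:
After op 1 (write(3)): arr=[3 _ _] head=0 tail=1 count=1
After op 2 (write(12)): arr=[3 12 _] head=0 tail=2 count=2
After op 3 (read()): arr=[3 12 _] head=1 tail=2 count=1
After op 4 (read()): arr=[3 12 _] head=2 tail=2 count=0
After op 5 (write(16)): arr=[3 12 16] head=2 tail=0 count=1
After op 6 (write(9)): arr=[9 12 16] head=2 tail=1 count=2
After op 7 (write(10)): arr=[9 10 16] head=2 tail=2 count=3
After op 8 (write(7)): arr=[9 10 7] head=0 tail=0 count=3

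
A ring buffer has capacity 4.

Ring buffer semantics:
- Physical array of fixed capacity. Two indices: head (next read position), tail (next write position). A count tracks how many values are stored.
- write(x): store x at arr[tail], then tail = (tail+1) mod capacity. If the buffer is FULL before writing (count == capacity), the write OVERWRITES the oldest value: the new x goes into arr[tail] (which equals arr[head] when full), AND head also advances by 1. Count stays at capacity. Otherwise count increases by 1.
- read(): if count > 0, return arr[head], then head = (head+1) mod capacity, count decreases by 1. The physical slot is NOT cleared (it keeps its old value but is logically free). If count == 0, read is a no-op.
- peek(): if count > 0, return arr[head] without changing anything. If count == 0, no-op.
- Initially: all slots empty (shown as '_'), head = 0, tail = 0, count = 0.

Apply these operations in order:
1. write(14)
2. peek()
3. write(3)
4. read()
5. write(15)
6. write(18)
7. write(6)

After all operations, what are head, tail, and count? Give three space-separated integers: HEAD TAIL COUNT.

Answer: 1 1 4

Derivation:
After op 1 (write(14)): arr=[14 _ _ _] head=0 tail=1 count=1
After op 2 (peek()): arr=[14 _ _ _] head=0 tail=1 count=1
After op 3 (write(3)): arr=[14 3 _ _] head=0 tail=2 count=2
After op 4 (read()): arr=[14 3 _ _] head=1 tail=2 count=1
After op 5 (write(15)): arr=[14 3 15 _] head=1 tail=3 count=2
After op 6 (write(18)): arr=[14 3 15 18] head=1 tail=0 count=3
After op 7 (write(6)): arr=[6 3 15 18] head=1 tail=1 count=4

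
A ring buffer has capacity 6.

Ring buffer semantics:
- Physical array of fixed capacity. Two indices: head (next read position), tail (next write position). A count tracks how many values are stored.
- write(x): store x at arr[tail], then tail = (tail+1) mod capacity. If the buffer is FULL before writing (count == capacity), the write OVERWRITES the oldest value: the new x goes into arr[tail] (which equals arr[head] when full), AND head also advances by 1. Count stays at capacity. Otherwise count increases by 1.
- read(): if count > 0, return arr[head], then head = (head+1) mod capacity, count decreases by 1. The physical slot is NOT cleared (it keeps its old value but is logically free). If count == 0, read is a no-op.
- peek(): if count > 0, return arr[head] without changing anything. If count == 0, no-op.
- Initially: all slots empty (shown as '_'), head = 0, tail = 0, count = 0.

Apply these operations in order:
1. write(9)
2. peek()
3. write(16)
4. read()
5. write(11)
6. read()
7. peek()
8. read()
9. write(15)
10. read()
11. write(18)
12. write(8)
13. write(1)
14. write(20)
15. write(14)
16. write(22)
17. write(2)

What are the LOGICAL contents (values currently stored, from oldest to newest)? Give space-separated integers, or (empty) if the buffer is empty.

Answer: 8 1 20 14 22 2

Derivation:
After op 1 (write(9)): arr=[9 _ _ _ _ _] head=0 tail=1 count=1
After op 2 (peek()): arr=[9 _ _ _ _ _] head=0 tail=1 count=1
After op 3 (write(16)): arr=[9 16 _ _ _ _] head=0 tail=2 count=2
After op 4 (read()): arr=[9 16 _ _ _ _] head=1 tail=2 count=1
After op 5 (write(11)): arr=[9 16 11 _ _ _] head=1 tail=3 count=2
After op 6 (read()): arr=[9 16 11 _ _ _] head=2 tail=3 count=1
After op 7 (peek()): arr=[9 16 11 _ _ _] head=2 tail=3 count=1
After op 8 (read()): arr=[9 16 11 _ _ _] head=3 tail=3 count=0
After op 9 (write(15)): arr=[9 16 11 15 _ _] head=3 tail=4 count=1
After op 10 (read()): arr=[9 16 11 15 _ _] head=4 tail=4 count=0
After op 11 (write(18)): arr=[9 16 11 15 18 _] head=4 tail=5 count=1
After op 12 (write(8)): arr=[9 16 11 15 18 8] head=4 tail=0 count=2
After op 13 (write(1)): arr=[1 16 11 15 18 8] head=4 tail=1 count=3
After op 14 (write(20)): arr=[1 20 11 15 18 8] head=4 tail=2 count=4
After op 15 (write(14)): arr=[1 20 14 15 18 8] head=4 tail=3 count=5
After op 16 (write(22)): arr=[1 20 14 22 18 8] head=4 tail=4 count=6
After op 17 (write(2)): arr=[1 20 14 22 2 8] head=5 tail=5 count=6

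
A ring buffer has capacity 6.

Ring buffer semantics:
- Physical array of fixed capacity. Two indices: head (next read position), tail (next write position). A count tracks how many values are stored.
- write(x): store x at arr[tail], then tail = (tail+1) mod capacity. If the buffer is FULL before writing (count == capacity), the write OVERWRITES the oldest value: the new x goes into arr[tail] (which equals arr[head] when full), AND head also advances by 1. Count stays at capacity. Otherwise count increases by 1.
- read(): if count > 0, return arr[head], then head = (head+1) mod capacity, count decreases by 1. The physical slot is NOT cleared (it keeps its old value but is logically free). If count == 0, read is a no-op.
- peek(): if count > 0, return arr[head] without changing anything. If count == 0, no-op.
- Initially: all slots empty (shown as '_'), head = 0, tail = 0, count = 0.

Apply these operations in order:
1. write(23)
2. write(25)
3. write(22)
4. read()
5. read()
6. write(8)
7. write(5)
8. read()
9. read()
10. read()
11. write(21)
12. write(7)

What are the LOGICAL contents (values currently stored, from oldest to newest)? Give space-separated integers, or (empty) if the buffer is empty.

Answer: 21 7

Derivation:
After op 1 (write(23)): arr=[23 _ _ _ _ _] head=0 tail=1 count=1
After op 2 (write(25)): arr=[23 25 _ _ _ _] head=0 tail=2 count=2
After op 3 (write(22)): arr=[23 25 22 _ _ _] head=0 tail=3 count=3
After op 4 (read()): arr=[23 25 22 _ _ _] head=1 tail=3 count=2
After op 5 (read()): arr=[23 25 22 _ _ _] head=2 tail=3 count=1
After op 6 (write(8)): arr=[23 25 22 8 _ _] head=2 tail=4 count=2
After op 7 (write(5)): arr=[23 25 22 8 5 _] head=2 tail=5 count=3
After op 8 (read()): arr=[23 25 22 8 5 _] head=3 tail=5 count=2
After op 9 (read()): arr=[23 25 22 8 5 _] head=4 tail=5 count=1
After op 10 (read()): arr=[23 25 22 8 5 _] head=5 tail=5 count=0
After op 11 (write(21)): arr=[23 25 22 8 5 21] head=5 tail=0 count=1
After op 12 (write(7)): arr=[7 25 22 8 5 21] head=5 tail=1 count=2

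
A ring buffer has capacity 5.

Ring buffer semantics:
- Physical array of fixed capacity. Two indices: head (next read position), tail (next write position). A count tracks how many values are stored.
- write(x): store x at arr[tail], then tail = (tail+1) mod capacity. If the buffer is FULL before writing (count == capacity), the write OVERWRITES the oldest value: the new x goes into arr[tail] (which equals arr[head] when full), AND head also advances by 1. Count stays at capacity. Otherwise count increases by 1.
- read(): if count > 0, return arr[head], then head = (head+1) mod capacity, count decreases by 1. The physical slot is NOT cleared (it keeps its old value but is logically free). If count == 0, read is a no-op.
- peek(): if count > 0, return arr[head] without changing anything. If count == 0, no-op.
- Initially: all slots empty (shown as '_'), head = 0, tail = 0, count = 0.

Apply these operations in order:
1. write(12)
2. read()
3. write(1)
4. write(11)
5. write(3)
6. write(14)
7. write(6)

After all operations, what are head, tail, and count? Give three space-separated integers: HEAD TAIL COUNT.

After op 1 (write(12)): arr=[12 _ _ _ _] head=0 tail=1 count=1
After op 2 (read()): arr=[12 _ _ _ _] head=1 tail=1 count=0
After op 3 (write(1)): arr=[12 1 _ _ _] head=1 tail=2 count=1
After op 4 (write(11)): arr=[12 1 11 _ _] head=1 tail=3 count=2
After op 5 (write(3)): arr=[12 1 11 3 _] head=1 tail=4 count=3
After op 6 (write(14)): arr=[12 1 11 3 14] head=1 tail=0 count=4
After op 7 (write(6)): arr=[6 1 11 3 14] head=1 tail=1 count=5

Answer: 1 1 5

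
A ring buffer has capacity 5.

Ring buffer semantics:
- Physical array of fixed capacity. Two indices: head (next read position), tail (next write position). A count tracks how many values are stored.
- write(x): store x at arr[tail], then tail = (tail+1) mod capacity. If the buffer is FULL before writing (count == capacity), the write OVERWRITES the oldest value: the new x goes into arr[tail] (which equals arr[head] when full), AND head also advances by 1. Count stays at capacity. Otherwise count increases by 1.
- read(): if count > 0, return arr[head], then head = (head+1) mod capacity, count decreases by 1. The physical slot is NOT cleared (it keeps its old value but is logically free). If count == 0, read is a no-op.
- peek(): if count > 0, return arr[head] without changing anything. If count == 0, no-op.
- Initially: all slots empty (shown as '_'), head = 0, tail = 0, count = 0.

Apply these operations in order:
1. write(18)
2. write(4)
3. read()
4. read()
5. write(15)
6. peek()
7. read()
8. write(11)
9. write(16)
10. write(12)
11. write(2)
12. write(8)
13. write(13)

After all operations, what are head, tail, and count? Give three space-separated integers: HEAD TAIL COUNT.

Answer: 4 4 5

Derivation:
After op 1 (write(18)): arr=[18 _ _ _ _] head=0 tail=1 count=1
After op 2 (write(4)): arr=[18 4 _ _ _] head=0 tail=2 count=2
After op 3 (read()): arr=[18 4 _ _ _] head=1 tail=2 count=1
After op 4 (read()): arr=[18 4 _ _ _] head=2 tail=2 count=0
After op 5 (write(15)): arr=[18 4 15 _ _] head=2 tail=3 count=1
After op 6 (peek()): arr=[18 4 15 _ _] head=2 tail=3 count=1
After op 7 (read()): arr=[18 4 15 _ _] head=3 tail=3 count=0
After op 8 (write(11)): arr=[18 4 15 11 _] head=3 tail=4 count=1
After op 9 (write(16)): arr=[18 4 15 11 16] head=3 tail=0 count=2
After op 10 (write(12)): arr=[12 4 15 11 16] head=3 tail=1 count=3
After op 11 (write(2)): arr=[12 2 15 11 16] head=3 tail=2 count=4
After op 12 (write(8)): arr=[12 2 8 11 16] head=3 tail=3 count=5
After op 13 (write(13)): arr=[12 2 8 13 16] head=4 tail=4 count=5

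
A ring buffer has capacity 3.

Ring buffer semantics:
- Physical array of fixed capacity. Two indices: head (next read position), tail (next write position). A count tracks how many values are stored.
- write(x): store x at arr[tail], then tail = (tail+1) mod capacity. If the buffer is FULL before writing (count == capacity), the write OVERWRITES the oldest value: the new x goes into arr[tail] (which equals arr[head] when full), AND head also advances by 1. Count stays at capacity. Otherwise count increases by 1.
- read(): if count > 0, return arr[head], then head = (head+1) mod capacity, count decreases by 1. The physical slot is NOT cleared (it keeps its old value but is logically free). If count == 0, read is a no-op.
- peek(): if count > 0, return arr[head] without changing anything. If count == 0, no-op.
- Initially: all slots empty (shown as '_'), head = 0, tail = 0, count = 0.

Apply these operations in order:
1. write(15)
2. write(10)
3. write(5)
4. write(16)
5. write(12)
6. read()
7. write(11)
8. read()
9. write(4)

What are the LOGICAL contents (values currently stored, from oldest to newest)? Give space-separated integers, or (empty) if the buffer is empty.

Answer: 12 11 4

Derivation:
After op 1 (write(15)): arr=[15 _ _] head=0 tail=1 count=1
After op 2 (write(10)): arr=[15 10 _] head=0 tail=2 count=2
After op 3 (write(5)): arr=[15 10 5] head=0 tail=0 count=3
After op 4 (write(16)): arr=[16 10 5] head=1 tail=1 count=3
After op 5 (write(12)): arr=[16 12 5] head=2 tail=2 count=3
After op 6 (read()): arr=[16 12 5] head=0 tail=2 count=2
After op 7 (write(11)): arr=[16 12 11] head=0 tail=0 count=3
After op 8 (read()): arr=[16 12 11] head=1 tail=0 count=2
After op 9 (write(4)): arr=[4 12 11] head=1 tail=1 count=3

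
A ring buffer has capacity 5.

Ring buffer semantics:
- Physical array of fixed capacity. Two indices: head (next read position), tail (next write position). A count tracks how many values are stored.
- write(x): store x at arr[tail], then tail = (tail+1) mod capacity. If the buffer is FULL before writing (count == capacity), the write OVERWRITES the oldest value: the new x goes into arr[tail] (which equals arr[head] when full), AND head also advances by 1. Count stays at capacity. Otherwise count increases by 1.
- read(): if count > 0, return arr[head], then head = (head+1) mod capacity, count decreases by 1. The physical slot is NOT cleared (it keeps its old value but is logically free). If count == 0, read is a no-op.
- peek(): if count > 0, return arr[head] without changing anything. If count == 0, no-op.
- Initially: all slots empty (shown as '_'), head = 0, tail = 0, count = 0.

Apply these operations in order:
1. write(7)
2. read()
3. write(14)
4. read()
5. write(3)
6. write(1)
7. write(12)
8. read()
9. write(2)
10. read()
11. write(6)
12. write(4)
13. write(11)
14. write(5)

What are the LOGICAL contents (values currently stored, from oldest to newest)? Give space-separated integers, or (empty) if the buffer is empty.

After op 1 (write(7)): arr=[7 _ _ _ _] head=0 tail=1 count=1
After op 2 (read()): arr=[7 _ _ _ _] head=1 tail=1 count=0
After op 3 (write(14)): arr=[7 14 _ _ _] head=1 tail=2 count=1
After op 4 (read()): arr=[7 14 _ _ _] head=2 tail=2 count=0
After op 5 (write(3)): arr=[7 14 3 _ _] head=2 tail=3 count=1
After op 6 (write(1)): arr=[7 14 3 1 _] head=2 tail=4 count=2
After op 7 (write(12)): arr=[7 14 3 1 12] head=2 tail=0 count=3
After op 8 (read()): arr=[7 14 3 1 12] head=3 tail=0 count=2
After op 9 (write(2)): arr=[2 14 3 1 12] head=3 tail=1 count=3
After op 10 (read()): arr=[2 14 3 1 12] head=4 tail=1 count=2
After op 11 (write(6)): arr=[2 6 3 1 12] head=4 tail=2 count=3
After op 12 (write(4)): arr=[2 6 4 1 12] head=4 tail=3 count=4
After op 13 (write(11)): arr=[2 6 4 11 12] head=4 tail=4 count=5
After op 14 (write(5)): arr=[2 6 4 11 5] head=0 tail=0 count=5

Answer: 2 6 4 11 5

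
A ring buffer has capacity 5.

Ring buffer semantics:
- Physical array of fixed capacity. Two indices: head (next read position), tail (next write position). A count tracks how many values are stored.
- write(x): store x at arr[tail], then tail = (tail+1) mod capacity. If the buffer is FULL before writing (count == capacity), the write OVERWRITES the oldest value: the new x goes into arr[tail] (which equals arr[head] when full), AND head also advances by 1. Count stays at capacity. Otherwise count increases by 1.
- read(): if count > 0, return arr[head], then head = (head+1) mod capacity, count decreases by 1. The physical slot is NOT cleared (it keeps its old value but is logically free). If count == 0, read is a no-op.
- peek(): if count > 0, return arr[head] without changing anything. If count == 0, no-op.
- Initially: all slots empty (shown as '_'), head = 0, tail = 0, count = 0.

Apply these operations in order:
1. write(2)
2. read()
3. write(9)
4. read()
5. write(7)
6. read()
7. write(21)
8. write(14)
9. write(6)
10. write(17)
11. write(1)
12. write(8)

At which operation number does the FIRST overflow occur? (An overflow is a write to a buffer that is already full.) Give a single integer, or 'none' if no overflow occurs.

Answer: 12

Derivation:
After op 1 (write(2)): arr=[2 _ _ _ _] head=0 tail=1 count=1
After op 2 (read()): arr=[2 _ _ _ _] head=1 tail=1 count=0
After op 3 (write(9)): arr=[2 9 _ _ _] head=1 tail=2 count=1
After op 4 (read()): arr=[2 9 _ _ _] head=2 tail=2 count=0
After op 5 (write(7)): arr=[2 9 7 _ _] head=2 tail=3 count=1
After op 6 (read()): arr=[2 9 7 _ _] head=3 tail=3 count=0
After op 7 (write(21)): arr=[2 9 7 21 _] head=3 tail=4 count=1
After op 8 (write(14)): arr=[2 9 7 21 14] head=3 tail=0 count=2
After op 9 (write(6)): arr=[6 9 7 21 14] head=3 tail=1 count=3
After op 10 (write(17)): arr=[6 17 7 21 14] head=3 tail=2 count=4
After op 11 (write(1)): arr=[6 17 1 21 14] head=3 tail=3 count=5
After op 12 (write(8)): arr=[6 17 1 8 14] head=4 tail=4 count=5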